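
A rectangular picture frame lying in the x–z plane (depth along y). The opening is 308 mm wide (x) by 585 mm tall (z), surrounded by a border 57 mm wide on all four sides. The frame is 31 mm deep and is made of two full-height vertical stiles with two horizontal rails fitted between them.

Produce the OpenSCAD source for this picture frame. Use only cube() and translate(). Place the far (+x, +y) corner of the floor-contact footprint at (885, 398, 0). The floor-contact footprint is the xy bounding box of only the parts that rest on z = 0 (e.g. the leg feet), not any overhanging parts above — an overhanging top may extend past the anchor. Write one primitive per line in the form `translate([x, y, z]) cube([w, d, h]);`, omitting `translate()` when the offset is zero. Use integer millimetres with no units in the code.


translate([463, 367, 0]) cube([57, 31, 699]);
translate([828, 367, 0]) cube([57, 31, 699]);
translate([520, 367, 0]) cube([308, 31, 57]);
translate([520, 367, 642]) cube([308, 31, 57]);


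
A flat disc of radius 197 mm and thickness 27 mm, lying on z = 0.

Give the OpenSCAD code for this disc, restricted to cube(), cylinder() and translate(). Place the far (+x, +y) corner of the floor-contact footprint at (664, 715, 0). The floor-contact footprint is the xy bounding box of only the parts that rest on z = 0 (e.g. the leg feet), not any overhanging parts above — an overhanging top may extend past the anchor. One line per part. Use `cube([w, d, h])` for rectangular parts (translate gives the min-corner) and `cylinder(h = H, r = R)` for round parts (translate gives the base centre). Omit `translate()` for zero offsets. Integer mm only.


translate([467, 518, 0]) cylinder(h = 27, r = 197);


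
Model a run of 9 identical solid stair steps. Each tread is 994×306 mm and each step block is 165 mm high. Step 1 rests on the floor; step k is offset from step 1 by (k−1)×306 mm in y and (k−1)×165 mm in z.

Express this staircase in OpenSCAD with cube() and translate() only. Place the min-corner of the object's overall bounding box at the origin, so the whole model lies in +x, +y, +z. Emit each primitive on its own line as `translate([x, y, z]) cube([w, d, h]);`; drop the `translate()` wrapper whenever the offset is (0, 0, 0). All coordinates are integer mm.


cube([994, 306, 165]);
translate([0, 306, 165]) cube([994, 306, 165]);
translate([0, 612, 330]) cube([994, 306, 165]);
translate([0, 918, 495]) cube([994, 306, 165]);
translate([0, 1224, 660]) cube([994, 306, 165]);
translate([0, 1530, 825]) cube([994, 306, 165]);
translate([0, 1836, 990]) cube([994, 306, 165]);
translate([0, 2142, 1155]) cube([994, 306, 165]);
translate([0, 2448, 1320]) cube([994, 306, 165]);


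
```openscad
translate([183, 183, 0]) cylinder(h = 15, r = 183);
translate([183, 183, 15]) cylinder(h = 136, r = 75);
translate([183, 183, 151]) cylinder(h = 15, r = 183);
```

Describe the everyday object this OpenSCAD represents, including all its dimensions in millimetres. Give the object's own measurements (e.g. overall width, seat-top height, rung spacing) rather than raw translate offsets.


A spool: two coaxial disc flanges of radius 183 mm and thickness 15 mm, joined by a core cylinder of radius 75 mm and height 136 mm. The lower flange rests on z = 0 and the three cylinders share a vertical axis.


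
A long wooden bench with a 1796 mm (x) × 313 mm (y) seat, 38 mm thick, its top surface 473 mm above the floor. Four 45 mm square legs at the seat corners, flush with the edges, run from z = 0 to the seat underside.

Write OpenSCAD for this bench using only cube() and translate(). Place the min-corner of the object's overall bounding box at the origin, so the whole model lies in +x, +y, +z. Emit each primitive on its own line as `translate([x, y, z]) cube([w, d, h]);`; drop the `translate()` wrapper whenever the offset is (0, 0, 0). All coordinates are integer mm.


translate([0, 0, 435]) cube([1796, 313, 38]);
cube([45, 45, 435]);
translate([0, 268, 0]) cube([45, 45, 435]);
translate([1751, 0, 0]) cube([45, 45, 435]);
translate([1751, 268, 0]) cube([45, 45, 435]);


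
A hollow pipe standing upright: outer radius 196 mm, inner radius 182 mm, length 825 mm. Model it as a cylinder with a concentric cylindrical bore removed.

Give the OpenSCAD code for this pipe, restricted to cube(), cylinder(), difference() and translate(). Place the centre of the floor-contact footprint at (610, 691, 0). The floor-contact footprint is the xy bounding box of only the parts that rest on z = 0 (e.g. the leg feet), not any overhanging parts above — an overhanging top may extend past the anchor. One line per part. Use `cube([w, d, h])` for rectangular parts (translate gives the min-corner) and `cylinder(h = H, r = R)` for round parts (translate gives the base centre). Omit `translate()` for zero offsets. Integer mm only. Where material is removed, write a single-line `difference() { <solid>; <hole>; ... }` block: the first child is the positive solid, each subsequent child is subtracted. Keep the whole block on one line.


difference() { translate([610, 691, 0]) cylinder(h = 825, r = 196); translate([610, 691, 0]) cylinder(h = 825, r = 182); }


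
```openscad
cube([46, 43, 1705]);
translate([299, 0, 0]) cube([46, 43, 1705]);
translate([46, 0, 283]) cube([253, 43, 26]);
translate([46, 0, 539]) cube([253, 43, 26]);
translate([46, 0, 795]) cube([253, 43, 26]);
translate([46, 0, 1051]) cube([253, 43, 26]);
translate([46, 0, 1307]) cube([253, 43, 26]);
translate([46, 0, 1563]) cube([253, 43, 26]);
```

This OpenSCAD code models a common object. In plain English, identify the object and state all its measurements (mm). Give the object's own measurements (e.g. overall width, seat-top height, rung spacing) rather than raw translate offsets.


A straight ladder. Two 46×43 mm vertical rails, 1705 mm tall, stand 345 mm apart (outside-to-outside) with their front faces coplanar on the −y side. 6 rungs, each 43 mm deep and 26 mm tall, span between the inner faces of the rails, front faces flush with the rails. The lowest rung's underside is at z = 283 mm and rungs are spaced 256 mm apart (underside to underside).


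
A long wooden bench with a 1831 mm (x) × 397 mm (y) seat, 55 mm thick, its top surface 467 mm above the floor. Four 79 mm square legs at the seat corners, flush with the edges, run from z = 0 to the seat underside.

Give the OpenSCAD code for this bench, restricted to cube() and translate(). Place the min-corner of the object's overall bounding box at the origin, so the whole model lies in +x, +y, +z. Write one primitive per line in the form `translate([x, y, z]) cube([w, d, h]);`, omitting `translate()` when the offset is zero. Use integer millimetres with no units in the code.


translate([0, 0, 412]) cube([1831, 397, 55]);
cube([79, 79, 412]);
translate([0, 318, 0]) cube([79, 79, 412]);
translate([1752, 0, 0]) cube([79, 79, 412]);
translate([1752, 318, 0]) cube([79, 79, 412]);


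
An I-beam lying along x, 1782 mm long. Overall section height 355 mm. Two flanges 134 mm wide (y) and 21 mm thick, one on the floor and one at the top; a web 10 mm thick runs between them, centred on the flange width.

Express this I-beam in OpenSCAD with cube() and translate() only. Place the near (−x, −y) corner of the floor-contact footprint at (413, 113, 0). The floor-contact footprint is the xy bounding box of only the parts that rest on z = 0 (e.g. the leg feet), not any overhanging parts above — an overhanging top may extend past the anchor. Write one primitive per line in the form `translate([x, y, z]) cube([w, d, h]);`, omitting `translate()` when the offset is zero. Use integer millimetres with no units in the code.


translate([413, 113, 0]) cube([1782, 134, 21]);
translate([413, 175, 21]) cube([1782, 10, 313]);
translate([413, 113, 334]) cube([1782, 134, 21]);


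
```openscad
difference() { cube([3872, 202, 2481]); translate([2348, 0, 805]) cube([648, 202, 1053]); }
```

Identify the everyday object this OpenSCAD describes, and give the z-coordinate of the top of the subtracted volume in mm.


A wall with a window opening. The window head height is 1858 mm.

A wall with a rectangular opening subtracted — a window. Sill at z = 805, opening 1053 mm tall, so the head is at 805 + 1053 = 1858 mm.


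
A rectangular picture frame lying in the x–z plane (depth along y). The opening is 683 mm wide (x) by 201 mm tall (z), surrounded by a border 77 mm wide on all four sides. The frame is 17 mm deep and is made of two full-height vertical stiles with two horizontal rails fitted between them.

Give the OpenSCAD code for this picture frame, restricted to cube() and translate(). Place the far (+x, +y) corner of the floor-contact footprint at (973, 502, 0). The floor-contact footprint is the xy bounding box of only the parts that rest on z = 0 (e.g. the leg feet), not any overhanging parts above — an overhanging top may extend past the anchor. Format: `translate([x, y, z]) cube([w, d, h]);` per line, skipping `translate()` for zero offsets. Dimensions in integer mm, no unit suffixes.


translate([136, 485, 0]) cube([77, 17, 355]);
translate([896, 485, 0]) cube([77, 17, 355]);
translate([213, 485, 0]) cube([683, 17, 77]);
translate([213, 485, 278]) cube([683, 17, 77]);


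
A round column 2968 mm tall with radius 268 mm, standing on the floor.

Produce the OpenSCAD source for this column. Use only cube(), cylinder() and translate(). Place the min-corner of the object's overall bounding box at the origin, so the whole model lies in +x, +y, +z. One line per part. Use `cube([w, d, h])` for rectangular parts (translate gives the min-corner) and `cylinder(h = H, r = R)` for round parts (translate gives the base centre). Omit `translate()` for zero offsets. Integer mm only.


translate([268, 268, 0]) cylinder(h = 2968, r = 268);


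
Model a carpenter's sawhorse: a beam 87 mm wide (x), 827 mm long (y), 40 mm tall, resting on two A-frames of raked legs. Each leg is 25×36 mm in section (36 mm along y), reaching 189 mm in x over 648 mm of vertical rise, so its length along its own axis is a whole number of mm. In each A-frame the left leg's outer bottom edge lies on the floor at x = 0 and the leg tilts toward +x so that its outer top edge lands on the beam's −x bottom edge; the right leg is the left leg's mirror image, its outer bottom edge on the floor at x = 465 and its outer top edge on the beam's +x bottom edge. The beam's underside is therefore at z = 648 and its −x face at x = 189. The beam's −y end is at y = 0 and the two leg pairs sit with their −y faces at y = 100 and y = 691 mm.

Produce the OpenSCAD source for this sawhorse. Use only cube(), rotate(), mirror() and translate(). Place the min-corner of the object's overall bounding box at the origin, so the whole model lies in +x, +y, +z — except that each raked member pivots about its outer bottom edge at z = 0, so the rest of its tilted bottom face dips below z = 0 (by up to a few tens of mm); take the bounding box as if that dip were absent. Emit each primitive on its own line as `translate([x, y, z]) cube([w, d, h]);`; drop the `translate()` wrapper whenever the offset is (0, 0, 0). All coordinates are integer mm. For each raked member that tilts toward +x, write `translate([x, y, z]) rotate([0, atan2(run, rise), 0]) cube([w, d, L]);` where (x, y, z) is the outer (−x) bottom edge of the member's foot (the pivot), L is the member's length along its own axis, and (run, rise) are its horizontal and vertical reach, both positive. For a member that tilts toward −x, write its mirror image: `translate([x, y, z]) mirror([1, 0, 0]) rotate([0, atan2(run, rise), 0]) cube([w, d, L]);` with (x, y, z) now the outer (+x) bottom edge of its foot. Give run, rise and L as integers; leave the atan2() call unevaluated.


// leg length = √(189² + 648²) = 675
// right-leg outer foot x = 2·189 + 87 = 465
// beam min-corner = (189, 0, 648)
translate([189, 0, 648]) cube([87, 827, 40]);
translate([0, 100, 0]) rotate([0, atan2(189, 648), 0]) cube([25, 36, 675]);
translate([465, 100, 0]) mirror([1, 0, 0]) rotate([0, atan2(189, 648), 0]) cube([25, 36, 675]);
translate([0, 691, 0]) rotate([0, atan2(189, 648), 0]) cube([25, 36, 675]);
translate([465, 691, 0]) mirror([1, 0, 0]) rotate([0, atan2(189, 648), 0]) cube([25, 36, 675]);


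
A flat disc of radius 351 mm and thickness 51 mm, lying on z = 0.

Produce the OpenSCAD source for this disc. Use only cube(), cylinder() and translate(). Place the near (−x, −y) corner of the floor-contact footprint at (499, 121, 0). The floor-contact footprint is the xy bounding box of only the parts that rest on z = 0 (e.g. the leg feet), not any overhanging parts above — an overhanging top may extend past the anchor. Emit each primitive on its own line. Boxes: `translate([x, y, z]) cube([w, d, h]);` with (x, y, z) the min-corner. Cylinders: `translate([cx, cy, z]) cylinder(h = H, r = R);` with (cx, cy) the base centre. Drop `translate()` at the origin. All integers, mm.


translate([850, 472, 0]) cylinder(h = 51, r = 351);


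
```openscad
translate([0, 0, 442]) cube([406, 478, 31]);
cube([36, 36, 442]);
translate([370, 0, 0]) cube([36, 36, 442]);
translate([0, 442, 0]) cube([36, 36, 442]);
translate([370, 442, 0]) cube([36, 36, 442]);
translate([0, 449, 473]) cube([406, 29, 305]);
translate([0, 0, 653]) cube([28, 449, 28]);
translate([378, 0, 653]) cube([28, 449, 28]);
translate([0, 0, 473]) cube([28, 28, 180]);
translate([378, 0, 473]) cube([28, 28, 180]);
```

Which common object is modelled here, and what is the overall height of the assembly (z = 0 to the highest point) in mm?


A chair. The overall height is 778 mm.

A slab on four corner posts with a tall panel at the back — a chair. The seat slab sits at z = 442 with thickness 31, and the 305 mm backrest starts at the seat top, so the overall height is 442 + 31 + 305 = 778 mm.


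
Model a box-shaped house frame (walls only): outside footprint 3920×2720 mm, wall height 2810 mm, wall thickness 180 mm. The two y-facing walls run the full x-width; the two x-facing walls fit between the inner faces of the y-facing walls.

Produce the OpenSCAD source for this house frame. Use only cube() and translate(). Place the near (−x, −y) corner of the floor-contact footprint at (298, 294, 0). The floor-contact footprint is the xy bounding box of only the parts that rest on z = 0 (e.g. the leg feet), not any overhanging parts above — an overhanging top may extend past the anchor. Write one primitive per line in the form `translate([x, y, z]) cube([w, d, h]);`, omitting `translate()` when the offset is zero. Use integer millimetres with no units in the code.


translate([298, 294, 0]) cube([3920, 180, 2810]);
translate([298, 2834, 0]) cube([3920, 180, 2810]);
translate([298, 474, 0]) cube([180, 2360, 2810]);
translate([4038, 474, 0]) cube([180, 2360, 2810]);


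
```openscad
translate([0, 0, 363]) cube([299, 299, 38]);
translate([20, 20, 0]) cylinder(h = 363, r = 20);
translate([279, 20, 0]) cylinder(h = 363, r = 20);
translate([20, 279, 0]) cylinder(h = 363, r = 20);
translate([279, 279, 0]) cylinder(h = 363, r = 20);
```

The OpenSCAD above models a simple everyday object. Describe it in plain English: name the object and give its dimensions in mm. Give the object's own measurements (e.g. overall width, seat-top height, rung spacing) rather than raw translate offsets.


A simple wooden stool: a rectangular seat 299 mm (x) by 299 mm (y), 38 mm thick, top face at z = 401 mm, on four round legs, each 40 mm in diameter. The legs rest on z = 0, each leg's axis is inset half a diameter from the nearest pair of seat edges (so the leg's bounding box is flush with the corner).


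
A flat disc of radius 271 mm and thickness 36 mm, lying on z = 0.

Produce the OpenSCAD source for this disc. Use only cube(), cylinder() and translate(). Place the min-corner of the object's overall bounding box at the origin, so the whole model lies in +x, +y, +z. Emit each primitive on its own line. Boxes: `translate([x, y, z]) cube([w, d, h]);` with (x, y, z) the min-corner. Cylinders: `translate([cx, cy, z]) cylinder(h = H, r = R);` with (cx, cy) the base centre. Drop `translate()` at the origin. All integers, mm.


translate([271, 271, 0]) cylinder(h = 36, r = 271);


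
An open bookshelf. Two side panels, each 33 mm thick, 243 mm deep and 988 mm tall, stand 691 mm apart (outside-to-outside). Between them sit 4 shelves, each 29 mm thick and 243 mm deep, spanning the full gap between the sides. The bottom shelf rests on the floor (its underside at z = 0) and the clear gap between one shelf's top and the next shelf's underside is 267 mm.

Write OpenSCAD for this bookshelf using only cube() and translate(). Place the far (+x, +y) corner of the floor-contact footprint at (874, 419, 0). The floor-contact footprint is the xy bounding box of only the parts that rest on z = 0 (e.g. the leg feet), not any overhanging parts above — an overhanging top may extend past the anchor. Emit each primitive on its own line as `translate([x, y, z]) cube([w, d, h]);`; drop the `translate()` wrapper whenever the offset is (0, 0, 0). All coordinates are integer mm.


translate([183, 176, 0]) cube([33, 243, 988]);
translate([841, 176, 0]) cube([33, 243, 988]);
translate([216, 176, 0]) cube([625, 243, 29]);
translate([216, 176, 296]) cube([625, 243, 29]);
translate([216, 176, 592]) cube([625, 243, 29]);
translate([216, 176, 888]) cube([625, 243, 29]);


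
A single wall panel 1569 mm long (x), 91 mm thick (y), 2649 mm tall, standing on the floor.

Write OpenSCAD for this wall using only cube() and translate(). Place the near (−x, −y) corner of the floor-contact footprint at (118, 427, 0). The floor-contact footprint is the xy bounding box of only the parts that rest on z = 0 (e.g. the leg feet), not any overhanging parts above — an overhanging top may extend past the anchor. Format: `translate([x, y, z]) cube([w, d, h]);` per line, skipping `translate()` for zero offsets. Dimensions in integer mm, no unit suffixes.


translate([118, 427, 0]) cube([1569, 91, 2649]);


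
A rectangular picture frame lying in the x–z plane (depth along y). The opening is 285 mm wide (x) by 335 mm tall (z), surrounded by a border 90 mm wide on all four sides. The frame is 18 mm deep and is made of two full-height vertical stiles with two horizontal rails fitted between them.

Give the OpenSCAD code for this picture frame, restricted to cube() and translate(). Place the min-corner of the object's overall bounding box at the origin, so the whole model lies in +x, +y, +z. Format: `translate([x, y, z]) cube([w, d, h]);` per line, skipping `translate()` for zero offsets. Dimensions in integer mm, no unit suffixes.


cube([90, 18, 515]);
translate([375, 0, 0]) cube([90, 18, 515]);
translate([90, 0, 0]) cube([285, 18, 90]);
translate([90, 0, 425]) cube([285, 18, 90]);


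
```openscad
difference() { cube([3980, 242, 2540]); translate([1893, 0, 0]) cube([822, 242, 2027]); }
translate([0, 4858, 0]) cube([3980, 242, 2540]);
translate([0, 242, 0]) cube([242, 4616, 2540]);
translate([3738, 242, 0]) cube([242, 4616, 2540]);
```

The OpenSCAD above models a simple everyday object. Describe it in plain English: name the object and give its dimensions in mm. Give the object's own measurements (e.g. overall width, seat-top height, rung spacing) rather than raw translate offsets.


A single room: four walls, each 2540 mm tall and 242 mm thick, enclosing an outside footprint 3980×5100 mm (x × y), no floor or roof. The front and back walls (−y and +y sides) run the full x-width; the side walls fit between their inner faces. A door opening 822 mm wide and 2027 mm tall is cut through the front wall from the floor up, its −x edge 1893 mm from the wall's −x end.


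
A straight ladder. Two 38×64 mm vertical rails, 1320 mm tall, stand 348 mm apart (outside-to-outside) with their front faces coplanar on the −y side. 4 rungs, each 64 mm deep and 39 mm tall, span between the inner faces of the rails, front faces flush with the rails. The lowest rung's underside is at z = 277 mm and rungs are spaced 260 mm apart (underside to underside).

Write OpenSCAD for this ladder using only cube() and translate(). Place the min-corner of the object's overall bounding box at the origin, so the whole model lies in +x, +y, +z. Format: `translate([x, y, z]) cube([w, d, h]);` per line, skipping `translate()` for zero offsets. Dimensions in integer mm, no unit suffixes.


// rung span = 348 - 2*38 = 272
// rung[k] z = 277 + k*260
cube([38, 64, 1320]);
translate([310, 0, 0]) cube([38, 64, 1320]);
translate([38, 0, 277]) cube([272, 64, 39]);
translate([38, 0, 537]) cube([272, 64, 39]);
translate([38, 0, 797]) cube([272, 64, 39]);
translate([38, 0, 1057]) cube([272, 64, 39]);


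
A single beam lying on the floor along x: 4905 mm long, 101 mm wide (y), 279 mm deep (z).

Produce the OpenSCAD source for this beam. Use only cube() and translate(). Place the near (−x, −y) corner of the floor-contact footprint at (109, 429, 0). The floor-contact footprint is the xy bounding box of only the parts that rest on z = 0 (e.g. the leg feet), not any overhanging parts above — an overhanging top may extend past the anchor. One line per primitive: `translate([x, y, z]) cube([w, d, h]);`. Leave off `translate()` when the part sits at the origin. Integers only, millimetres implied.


translate([109, 429, 0]) cube([4905, 101, 279]);


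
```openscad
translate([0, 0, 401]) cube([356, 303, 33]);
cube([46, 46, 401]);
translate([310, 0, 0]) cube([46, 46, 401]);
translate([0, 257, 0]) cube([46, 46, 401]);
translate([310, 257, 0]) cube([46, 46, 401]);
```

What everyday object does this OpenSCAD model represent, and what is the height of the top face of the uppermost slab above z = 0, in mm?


A stool. The seat height is 434 mm.

A 356×303×33 slab at z = 401 on four corner posts — a stool. The seat top is 401 + 33 = 434 mm.


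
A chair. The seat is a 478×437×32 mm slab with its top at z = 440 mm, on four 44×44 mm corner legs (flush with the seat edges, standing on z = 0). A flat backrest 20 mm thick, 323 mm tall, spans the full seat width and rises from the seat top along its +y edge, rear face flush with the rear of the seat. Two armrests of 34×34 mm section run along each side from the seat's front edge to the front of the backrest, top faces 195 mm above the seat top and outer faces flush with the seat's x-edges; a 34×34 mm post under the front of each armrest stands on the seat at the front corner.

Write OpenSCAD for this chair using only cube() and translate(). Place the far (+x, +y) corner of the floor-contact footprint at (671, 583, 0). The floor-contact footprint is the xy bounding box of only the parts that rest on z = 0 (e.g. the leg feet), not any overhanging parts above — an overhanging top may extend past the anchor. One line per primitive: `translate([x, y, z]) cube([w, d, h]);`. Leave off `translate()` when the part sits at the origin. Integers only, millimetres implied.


// leg_h = 440 - 32 = 408
// arm post h = 195 - 34 = 161
translate([193, 146, 408]) cube([478, 437, 32]);
translate([193, 146, 0]) cube([44, 44, 408]);
translate([627, 146, 0]) cube([44, 44, 408]);
translate([193, 539, 0]) cube([44, 44, 408]);
translate([627, 539, 0]) cube([44, 44, 408]);
translate([193, 563, 440]) cube([478, 20, 323]);
translate([193, 146, 601]) cube([34, 417, 34]);
translate([637, 146, 601]) cube([34, 417, 34]);
translate([193, 146, 440]) cube([34, 34, 161]);
translate([637, 146, 440]) cube([34, 34, 161]);


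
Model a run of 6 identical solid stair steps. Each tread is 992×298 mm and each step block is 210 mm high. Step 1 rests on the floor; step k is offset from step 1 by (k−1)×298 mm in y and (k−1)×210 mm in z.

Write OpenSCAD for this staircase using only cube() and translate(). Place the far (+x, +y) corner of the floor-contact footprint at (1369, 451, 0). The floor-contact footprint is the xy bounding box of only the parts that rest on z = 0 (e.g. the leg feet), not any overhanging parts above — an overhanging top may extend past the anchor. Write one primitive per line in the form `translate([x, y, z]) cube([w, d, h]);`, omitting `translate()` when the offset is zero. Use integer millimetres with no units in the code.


translate([377, 153, 0]) cube([992, 298, 210]);
translate([377, 451, 210]) cube([992, 298, 210]);
translate([377, 749, 420]) cube([992, 298, 210]);
translate([377, 1047, 630]) cube([992, 298, 210]);
translate([377, 1345, 840]) cube([992, 298, 210]);
translate([377, 1643, 1050]) cube([992, 298, 210]);


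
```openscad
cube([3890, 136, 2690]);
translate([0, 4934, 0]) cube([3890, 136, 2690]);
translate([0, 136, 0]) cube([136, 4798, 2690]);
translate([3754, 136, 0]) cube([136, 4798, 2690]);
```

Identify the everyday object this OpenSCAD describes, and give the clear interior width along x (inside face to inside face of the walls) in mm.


A house (or room) frame. The interior width is 3618 mm.

Four 2690 mm walls enclosing a rectangle with no floor or roof — a room or house frame. Outside width is 3890 mm and wall thickness is 136 mm, so the interior width is 3890 − 2 × 136 = 3618 mm.


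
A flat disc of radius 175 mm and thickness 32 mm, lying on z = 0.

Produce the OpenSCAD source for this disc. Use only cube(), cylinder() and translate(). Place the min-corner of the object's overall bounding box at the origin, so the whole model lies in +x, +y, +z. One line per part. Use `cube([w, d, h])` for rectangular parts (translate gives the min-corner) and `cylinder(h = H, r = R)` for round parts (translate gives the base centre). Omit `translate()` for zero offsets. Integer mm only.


translate([175, 175, 0]) cylinder(h = 32, r = 175);


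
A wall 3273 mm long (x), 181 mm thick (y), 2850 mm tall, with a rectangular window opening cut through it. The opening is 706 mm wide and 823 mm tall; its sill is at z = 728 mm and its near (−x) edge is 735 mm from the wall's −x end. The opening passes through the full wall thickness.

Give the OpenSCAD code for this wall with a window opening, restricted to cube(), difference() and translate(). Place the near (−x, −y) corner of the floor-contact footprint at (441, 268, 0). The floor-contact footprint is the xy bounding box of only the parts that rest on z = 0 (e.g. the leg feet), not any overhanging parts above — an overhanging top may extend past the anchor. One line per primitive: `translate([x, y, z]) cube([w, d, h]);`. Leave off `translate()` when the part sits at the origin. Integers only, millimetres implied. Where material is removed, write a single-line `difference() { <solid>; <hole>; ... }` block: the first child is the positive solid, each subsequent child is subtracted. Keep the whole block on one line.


difference() { translate([441, 268, 0]) cube([3273, 181, 2850]); translate([1176, 268, 728]) cube([706, 181, 823]); }


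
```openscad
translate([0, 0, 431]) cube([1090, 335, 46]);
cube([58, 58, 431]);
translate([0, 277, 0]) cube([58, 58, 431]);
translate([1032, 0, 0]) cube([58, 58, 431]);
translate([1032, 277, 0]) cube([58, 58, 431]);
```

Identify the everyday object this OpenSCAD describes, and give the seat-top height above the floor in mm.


A bench. The seat-top height is 477 mm.

A long slab on four corner posts — a bench. The slab sits at z = 431 with thickness 46, so the top is 431 + 46 = 477 mm.


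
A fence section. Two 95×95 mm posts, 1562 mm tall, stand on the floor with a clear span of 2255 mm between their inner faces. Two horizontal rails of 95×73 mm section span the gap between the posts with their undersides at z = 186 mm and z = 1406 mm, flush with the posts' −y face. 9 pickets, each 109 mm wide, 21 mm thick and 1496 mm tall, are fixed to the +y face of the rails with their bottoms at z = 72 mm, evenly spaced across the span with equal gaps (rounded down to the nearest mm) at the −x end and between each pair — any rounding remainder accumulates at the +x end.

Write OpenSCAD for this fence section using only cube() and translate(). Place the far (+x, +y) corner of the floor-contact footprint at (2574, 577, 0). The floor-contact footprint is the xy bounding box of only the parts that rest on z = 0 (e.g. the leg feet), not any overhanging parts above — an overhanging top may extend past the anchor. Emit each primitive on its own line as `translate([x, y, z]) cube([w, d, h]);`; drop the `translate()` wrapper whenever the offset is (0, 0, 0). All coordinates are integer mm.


translate([129, 482, 0]) cube([95, 95, 1562]);
translate([2479, 482, 0]) cube([95, 95, 1562]);
translate([224, 482, 186]) cube([2255, 95, 73]);
translate([224, 482, 1406]) cube([2255, 95, 73]);
translate([351, 577, 72]) cube([109, 21, 1496]);
translate([587, 577, 72]) cube([109, 21, 1496]);
translate([823, 577, 72]) cube([109, 21, 1496]);
translate([1059, 577, 72]) cube([109, 21, 1496]);
translate([1295, 577, 72]) cube([109, 21, 1496]);
translate([1531, 577, 72]) cube([109, 21, 1496]);
translate([1767, 577, 72]) cube([109, 21, 1496]);
translate([2003, 577, 72]) cube([109, 21, 1496]);
translate([2239, 577, 72]) cube([109, 21, 1496]);


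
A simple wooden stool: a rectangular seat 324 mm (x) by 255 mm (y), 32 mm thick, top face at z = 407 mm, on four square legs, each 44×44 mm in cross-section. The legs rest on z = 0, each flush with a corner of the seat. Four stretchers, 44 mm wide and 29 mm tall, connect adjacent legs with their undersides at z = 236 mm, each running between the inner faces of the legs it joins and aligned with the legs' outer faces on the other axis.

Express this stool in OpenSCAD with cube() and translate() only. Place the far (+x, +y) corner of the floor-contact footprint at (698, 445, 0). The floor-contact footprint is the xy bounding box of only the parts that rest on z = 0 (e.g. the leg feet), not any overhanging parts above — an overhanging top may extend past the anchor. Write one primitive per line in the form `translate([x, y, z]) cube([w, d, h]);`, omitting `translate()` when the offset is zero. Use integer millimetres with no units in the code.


translate([374, 190, 375]) cube([324, 255, 32]);
translate([374, 190, 0]) cube([44, 44, 375]);
translate([654, 190, 0]) cube([44, 44, 375]);
translate([374, 401, 0]) cube([44, 44, 375]);
translate([654, 401, 0]) cube([44, 44, 375]);
translate([418, 190, 236]) cube([236, 44, 29]);
translate([418, 401, 236]) cube([236, 44, 29]);
translate([374, 234, 236]) cube([44, 167, 29]);
translate([654, 234, 236]) cube([44, 167, 29]);


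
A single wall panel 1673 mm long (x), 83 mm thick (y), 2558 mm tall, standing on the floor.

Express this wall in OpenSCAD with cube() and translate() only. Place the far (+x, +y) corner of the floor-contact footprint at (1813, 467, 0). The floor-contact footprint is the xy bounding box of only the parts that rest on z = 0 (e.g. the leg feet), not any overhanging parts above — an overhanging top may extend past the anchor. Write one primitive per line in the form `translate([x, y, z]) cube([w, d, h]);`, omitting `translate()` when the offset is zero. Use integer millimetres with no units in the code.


translate([140, 384, 0]) cube([1673, 83, 2558]);


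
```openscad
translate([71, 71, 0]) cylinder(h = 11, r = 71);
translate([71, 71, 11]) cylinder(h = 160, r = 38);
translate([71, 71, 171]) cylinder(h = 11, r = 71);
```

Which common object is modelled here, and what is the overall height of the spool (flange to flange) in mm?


A spool. The overall height is 182 mm.

Three coaxial cylinders, large–small–large — a spool. Two 11 mm flanges and a 160 mm core give 11 + 160 + 11 = 182 mm.


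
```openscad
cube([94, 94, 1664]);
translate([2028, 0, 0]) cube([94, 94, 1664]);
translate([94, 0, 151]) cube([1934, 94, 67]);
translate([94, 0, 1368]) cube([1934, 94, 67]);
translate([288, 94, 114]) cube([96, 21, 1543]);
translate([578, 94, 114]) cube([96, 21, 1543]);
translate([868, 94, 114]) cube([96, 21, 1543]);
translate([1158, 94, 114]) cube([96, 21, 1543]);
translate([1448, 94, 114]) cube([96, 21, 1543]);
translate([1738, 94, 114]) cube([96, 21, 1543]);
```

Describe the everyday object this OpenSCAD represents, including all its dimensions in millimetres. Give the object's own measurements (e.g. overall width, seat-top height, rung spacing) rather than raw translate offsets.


A fence section. Two 94×94 mm posts, 1664 mm tall, stand on the floor with a clear span of 1934 mm between their inner faces. Two horizontal rails of 94×67 mm section span the gap between the posts with their undersides at z = 151 mm and z = 1368 mm, flush with the posts' −y face. 6 pickets, each 96 mm wide, 21 mm thick and 1543 mm tall, are fixed to the +y face of the rails with their bottoms at z = 114 mm, spaced across the span with a 194 mm gap after the −x post and between neighbouring pickets and before the +x post.


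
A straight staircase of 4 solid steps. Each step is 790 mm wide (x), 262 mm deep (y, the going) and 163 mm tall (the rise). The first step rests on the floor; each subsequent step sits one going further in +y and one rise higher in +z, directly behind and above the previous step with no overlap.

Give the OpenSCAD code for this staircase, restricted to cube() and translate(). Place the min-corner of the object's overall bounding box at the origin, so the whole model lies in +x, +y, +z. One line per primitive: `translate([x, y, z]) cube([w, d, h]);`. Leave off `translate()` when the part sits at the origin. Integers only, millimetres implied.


cube([790, 262, 163]);
translate([0, 262, 163]) cube([790, 262, 163]);
translate([0, 524, 326]) cube([790, 262, 163]);
translate([0, 786, 489]) cube([790, 262, 163]);


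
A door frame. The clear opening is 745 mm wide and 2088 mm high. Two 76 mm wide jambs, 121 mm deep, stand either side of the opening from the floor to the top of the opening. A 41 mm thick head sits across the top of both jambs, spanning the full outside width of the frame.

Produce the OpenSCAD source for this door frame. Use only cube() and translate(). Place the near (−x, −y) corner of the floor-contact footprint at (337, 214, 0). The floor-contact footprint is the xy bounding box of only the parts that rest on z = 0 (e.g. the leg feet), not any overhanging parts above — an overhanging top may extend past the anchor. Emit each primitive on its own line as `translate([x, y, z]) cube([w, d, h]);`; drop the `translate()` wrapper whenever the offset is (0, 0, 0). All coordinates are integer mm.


translate([337, 214, 0]) cube([76, 121, 2088]);
translate([1158, 214, 0]) cube([76, 121, 2088]);
translate([337, 214, 2088]) cube([897, 121, 41]);


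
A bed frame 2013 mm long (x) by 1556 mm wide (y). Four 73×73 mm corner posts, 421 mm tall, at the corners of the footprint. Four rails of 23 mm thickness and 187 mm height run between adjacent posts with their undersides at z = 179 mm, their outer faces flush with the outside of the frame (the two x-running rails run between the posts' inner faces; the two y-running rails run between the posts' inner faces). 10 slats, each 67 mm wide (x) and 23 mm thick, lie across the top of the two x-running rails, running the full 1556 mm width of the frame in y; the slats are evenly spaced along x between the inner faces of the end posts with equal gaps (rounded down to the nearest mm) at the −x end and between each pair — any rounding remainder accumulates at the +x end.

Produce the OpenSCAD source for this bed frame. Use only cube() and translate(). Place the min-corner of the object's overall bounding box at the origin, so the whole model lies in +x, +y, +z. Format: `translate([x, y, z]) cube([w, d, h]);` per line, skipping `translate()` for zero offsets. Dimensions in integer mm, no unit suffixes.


cube([73, 73, 421]);
translate([0, 1483, 0]) cube([73, 73, 421]);
translate([1940, 0, 0]) cube([73, 73, 421]);
translate([1940, 1483, 0]) cube([73, 73, 421]);
translate([73, 0, 179]) cube([1867, 23, 187]);
translate([73, 1533, 179]) cube([1867, 23, 187]);
translate([0, 73, 179]) cube([23, 1410, 187]);
translate([1990, 73, 179]) cube([23, 1410, 187]);
translate([181, 0, 366]) cube([67, 1556, 23]);
translate([356, 0, 366]) cube([67, 1556, 23]);
translate([531, 0, 366]) cube([67, 1556, 23]);
translate([706, 0, 366]) cube([67, 1556, 23]);
translate([881, 0, 366]) cube([67, 1556, 23]);
translate([1056, 0, 366]) cube([67, 1556, 23]);
translate([1231, 0, 366]) cube([67, 1556, 23]);
translate([1406, 0, 366]) cube([67, 1556, 23]);
translate([1581, 0, 366]) cube([67, 1556, 23]);
translate([1756, 0, 366]) cube([67, 1556, 23]);


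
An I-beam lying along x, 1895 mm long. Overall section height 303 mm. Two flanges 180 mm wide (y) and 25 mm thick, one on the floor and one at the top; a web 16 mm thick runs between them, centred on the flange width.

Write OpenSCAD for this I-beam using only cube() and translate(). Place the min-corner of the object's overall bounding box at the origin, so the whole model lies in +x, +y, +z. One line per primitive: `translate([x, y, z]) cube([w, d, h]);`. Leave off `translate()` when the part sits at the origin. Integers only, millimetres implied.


cube([1895, 180, 25]);
translate([0, 82, 25]) cube([1895, 16, 253]);
translate([0, 0, 278]) cube([1895, 180, 25]);


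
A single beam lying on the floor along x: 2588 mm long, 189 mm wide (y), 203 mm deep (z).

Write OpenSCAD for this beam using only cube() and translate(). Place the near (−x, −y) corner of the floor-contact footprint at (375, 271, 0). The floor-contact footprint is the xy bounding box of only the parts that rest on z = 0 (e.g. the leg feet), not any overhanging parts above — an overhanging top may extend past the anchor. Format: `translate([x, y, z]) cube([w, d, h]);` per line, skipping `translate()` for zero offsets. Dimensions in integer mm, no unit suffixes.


translate([375, 271, 0]) cube([2588, 189, 203]);


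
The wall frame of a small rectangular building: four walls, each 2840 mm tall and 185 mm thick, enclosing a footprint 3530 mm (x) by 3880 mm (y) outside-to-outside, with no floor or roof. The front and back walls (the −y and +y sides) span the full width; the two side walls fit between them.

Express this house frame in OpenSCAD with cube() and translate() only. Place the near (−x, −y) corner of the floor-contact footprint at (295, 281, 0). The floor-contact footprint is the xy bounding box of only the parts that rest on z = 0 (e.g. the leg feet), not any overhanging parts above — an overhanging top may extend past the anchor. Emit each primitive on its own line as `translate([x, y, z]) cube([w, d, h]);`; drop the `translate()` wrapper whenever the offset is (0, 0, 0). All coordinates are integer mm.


translate([295, 281, 0]) cube([3530, 185, 2840]);
translate([295, 3976, 0]) cube([3530, 185, 2840]);
translate([295, 466, 0]) cube([185, 3510, 2840]);
translate([3640, 466, 0]) cube([185, 3510, 2840]);


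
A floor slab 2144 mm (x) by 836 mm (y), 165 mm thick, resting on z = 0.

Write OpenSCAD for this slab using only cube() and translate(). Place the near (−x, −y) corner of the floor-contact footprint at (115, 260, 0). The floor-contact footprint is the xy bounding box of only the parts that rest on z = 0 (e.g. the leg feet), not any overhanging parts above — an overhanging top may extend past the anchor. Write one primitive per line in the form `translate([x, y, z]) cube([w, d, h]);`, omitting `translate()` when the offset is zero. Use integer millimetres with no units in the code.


translate([115, 260, 0]) cube([2144, 836, 165]);


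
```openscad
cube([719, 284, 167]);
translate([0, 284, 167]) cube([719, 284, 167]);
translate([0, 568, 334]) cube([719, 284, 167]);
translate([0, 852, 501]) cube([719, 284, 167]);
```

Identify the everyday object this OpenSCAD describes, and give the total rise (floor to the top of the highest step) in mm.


A staircase. The total rise is 668 mm.

4 identical blocks, each offset up and back from the previous — a staircase. Each step is 167 mm tall and there are 4 of them, so the total rise is 4 × 167 = 668 mm.


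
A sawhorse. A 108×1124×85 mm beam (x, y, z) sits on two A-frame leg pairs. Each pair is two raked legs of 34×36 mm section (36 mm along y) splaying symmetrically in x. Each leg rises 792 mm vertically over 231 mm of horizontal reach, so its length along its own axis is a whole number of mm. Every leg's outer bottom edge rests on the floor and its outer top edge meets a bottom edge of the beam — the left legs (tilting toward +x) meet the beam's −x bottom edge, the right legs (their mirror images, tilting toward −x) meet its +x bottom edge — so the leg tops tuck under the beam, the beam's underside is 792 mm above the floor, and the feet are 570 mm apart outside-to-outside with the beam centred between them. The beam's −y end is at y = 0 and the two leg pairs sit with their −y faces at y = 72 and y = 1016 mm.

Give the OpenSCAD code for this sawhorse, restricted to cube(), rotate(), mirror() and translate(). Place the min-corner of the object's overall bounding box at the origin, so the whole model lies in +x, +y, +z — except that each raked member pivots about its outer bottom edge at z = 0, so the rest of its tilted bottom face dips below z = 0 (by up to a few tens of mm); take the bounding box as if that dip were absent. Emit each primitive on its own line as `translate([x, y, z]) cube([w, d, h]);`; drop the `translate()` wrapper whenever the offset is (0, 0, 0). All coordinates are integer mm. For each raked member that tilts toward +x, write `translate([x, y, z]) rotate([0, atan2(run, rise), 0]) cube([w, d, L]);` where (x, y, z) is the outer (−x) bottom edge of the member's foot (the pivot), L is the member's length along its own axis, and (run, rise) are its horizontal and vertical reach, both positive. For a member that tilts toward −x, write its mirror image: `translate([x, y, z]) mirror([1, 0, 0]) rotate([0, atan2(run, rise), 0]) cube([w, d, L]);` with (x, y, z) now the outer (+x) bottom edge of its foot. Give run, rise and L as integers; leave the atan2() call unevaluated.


// leg length = √(231² + 792²) = 825
// right-leg outer foot x = 2·231 + 108 = 570
// beam min-corner = (231, 0, 792)
translate([231, 0, 792]) cube([108, 1124, 85]);
translate([0, 72, 0]) rotate([0, atan2(231, 792), 0]) cube([34, 36, 825]);
translate([570, 72, 0]) mirror([1, 0, 0]) rotate([0, atan2(231, 792), 0]) cube([34, 36, 825]);
translate([0, 1016, 0]) rotate([0, atan2(231, 792), 0]) cube([34, 36, 825]);
translate([570, 1016, 0]) mirror([1, 0, 0]) rotate([0, atan2(231, 792), 0]) cube([34, 36, 825]);
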